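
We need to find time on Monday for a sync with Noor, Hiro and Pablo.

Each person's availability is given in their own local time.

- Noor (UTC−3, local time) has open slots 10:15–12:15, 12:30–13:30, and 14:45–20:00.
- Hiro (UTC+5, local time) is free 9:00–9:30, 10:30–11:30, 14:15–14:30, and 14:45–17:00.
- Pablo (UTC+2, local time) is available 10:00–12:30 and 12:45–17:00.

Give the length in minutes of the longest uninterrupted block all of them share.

Noor → UTC: 13:15–15:15, 15:30–16:30, 17:45–23:00.
Hiro → UTC: 04:00–04:30, 05:30–06:30, 09:15–09:30, 09:45–12:00.
Pablo → UTC: 08:00–10:30, 10:45–15:00.
Noor ∩ Hiro: (none).
Noor ∩ Hiro ∩ Pablo: (none).
No common window.

0 minutes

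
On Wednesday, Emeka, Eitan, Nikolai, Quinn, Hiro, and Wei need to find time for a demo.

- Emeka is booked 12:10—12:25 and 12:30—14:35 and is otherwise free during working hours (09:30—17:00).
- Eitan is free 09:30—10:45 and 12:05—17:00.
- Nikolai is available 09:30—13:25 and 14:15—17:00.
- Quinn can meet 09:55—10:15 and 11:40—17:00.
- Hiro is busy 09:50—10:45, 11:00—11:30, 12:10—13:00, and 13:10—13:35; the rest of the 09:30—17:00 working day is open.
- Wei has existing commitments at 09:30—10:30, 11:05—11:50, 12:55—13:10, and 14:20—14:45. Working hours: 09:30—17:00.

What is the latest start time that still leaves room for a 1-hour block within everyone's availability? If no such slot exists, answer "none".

Emeka free within 09:30–17:00: 09:30–12:10, 12:25–12:30, 14:35–17:00.
Hiro free within 09:30–17:00: 09:30–09:50, 10:45–11:00, 11:30–12:10, 13:00–13:10, 13:35–17:00.
Wei free within 09:30–17:00: 10:30–11:05, 11:50–12:55, 13:10–14:20, 14:45–17:00.
Emeka ∩ Eitan: 09:30–10:45, 12:05–12:10, 12:25–12:30, 14:35–17:00.
Emeka ∩ Eitan ∩ Nikolai: 09:30–10:45, 12:05–12:10, 12:25–12:30, 14:35–17:00.
Emeka ∩ Eitan ∩ Nikolai ∩ Quinn: 09:55–10:15, 12:05–12:10, 12:25–12:30, 14:35–17:00.
Emeka ∩ Eitan ∩ Nikolai ∩ Quinn ∩ Hiro: 12:05–12:10, 14:35–17:00.
Emeka ∩ Eitan ∩ Nikolai ∩ Quinn ∩ Hiro ∩ Wei: 12:05–12:10, 14:45–17:00.
Windows ≥ 60 min: 14:45–17:00.
Latest start in the last window 14:45–17:00 is 17:00 − 60 min = 16:00.

16:00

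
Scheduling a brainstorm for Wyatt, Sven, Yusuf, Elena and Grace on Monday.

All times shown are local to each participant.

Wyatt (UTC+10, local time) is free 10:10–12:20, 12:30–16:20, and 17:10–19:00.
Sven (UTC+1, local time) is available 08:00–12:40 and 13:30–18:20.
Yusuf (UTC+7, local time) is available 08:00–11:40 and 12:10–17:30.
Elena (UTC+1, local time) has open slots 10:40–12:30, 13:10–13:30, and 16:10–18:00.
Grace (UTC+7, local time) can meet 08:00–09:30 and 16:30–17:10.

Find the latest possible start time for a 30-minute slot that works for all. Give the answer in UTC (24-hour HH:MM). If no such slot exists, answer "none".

none

Wyatt → UTC: 00:10–02:20, 02:30–06:20, 07:10–09:00.
Sven → UTC: 07:00–11:40, 12:30–17:20.
Yusuf → UTC: 01:00–04:40, 05:10–10:30.
Elena → UTC: 09:40–11:30, 12:10–12:30, 15:10–17:00.
Grace → UTC: 01:00–02:30, 09:30–10:10.
Wyatt ∩ Sven: 07:10–09:00.
Wyatt ∩ Sven ∩ Yusuf: 07:10–09:00.
Wyatt ∩ Sven ∩ Yusuf ∩ Elena: (none).
Wyatt ∩ Sven ∩ Yusuf ∩ Elena ∩ Grace: (none).
Windows ≥ 30 min: (none).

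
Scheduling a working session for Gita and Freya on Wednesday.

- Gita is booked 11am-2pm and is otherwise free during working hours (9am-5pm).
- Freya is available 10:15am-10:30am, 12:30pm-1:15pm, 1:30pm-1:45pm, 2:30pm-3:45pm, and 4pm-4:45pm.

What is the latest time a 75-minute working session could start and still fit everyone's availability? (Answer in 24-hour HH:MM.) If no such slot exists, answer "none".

14:30

Gita free within 09:00–17:00: 09:00–11:00, 14:00–17:00.
Gita ∩ Freya: 10:15–10:30, 14:30–15:45, 16:00–16:45.
Windows ≥ 75 min: 14:30–15:45.
Latest start in the last window 14:30–15:45 is 15:45 − 75 min = 14:30.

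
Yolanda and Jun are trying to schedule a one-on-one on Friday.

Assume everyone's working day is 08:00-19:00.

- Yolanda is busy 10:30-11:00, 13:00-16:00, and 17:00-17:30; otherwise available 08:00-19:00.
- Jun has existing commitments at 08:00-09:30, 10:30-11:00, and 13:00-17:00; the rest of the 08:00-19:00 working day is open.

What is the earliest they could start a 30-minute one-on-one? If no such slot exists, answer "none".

Yolanda free within 08:00–19:00: 08:00–10:30, 11:00–13:00, 16:00–17:00, 17:30–19:00.
Jun free within 08:00–19:00: 09:30–10:30, 11:00–13:00, 17:00–19:00.
Yolanda ∩ Jun: 09:30–10:30, 11:00–13:00, 17:30–19:00.
Windows ≥ 30 min: 09:30–10:30, 11:00–13:00, 17:30–19:00.
Earliest such window starts at 09:30.

09:30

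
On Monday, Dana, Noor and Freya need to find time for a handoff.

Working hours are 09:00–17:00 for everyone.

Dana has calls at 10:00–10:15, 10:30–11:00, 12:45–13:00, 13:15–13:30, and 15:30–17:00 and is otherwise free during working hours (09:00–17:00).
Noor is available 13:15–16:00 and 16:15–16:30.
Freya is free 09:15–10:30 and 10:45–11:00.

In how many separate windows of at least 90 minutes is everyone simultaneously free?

Dana free within 09:00–17:00: 09:00–10:00, 10:15–10:30, 11:00–12:45, 13:00–13:15, 13:30–15:30.
Dana ∩ Noor: 13:30–15:30.
Dana ∩ Noor ∩ Freya: (none).
Windows ≥ 90 min: (none).
That's 0 windows.

0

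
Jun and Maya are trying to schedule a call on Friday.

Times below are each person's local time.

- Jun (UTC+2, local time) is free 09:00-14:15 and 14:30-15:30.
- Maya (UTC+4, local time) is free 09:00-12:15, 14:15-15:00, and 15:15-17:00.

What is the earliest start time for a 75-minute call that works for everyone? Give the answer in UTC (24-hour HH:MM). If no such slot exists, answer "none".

07:00

Jun → UTC: 07:00–12:15, 12:30–13:30.
Maya → UTC: 05:00–08:15, 10:15–11:00, 11:15–13:00.
Jun ∩ Maya: 07:00–08:15, 10:15–11:00, 11:15–12:15, 12:30–13:00.
Windows ≥ 75 min: 07:00–08:15.
Earliest such window starts at 07:00.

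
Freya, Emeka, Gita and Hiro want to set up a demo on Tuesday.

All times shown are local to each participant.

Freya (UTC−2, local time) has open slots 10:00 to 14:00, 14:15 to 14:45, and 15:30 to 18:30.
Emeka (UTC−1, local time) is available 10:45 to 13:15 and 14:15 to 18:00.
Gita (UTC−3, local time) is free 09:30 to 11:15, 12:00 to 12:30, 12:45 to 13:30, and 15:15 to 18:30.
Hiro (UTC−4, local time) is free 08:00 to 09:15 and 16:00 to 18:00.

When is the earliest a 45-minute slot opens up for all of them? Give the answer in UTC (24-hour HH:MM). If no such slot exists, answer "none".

12:30

Freya → UTC: 12:00–16:00, 16:15–16:45, 17:30–20:30.
Emeka → UTC: 11:45–14:15, 15:15–19:00.
Gita → UTC: 12:30–14:15, 15:00–15:30, 15:45–16:30, 18:15–21:30.
Hiro → UTC: 12:00–13:15, 20:00–22:00.
Freya ∩ Emeka: 12:00–14:15, 15:15–16:00, 16:15–16:45, 17:30–19:00.
Freya ∩ Emeka ∩ Gita: 12:30–14:15, 15:15–15:30, 15:45–16:00, 16:15–16:30, 18:15–19:00.
Freya ∩ Emeka ∩ Gita ∩ Hiro: 12:30–13:15.
Windows ≥ 45 min: 12:30–13:15.
Earliest such window starts at 12:30.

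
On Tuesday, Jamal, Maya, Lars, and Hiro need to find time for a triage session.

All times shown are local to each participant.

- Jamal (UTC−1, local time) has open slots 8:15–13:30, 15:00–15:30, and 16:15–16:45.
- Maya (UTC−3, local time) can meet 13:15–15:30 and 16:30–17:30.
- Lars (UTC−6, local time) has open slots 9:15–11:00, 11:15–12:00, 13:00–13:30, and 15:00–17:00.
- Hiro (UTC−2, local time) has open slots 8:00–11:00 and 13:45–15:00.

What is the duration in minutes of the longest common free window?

Jamal → UTC: 09:15–14:30, 16:00–16:30, 17:15–17:45.
Maya → UTC: 16:15–18:30, 19:30–20:30.
Lars → UTC: 15:15–17:00, 17:15–18:00, 19:00–19:30, 21:00–23:00.
Hiro → UTC: 10:00–13:00, 15:45–17:00.
Jamal ∩ Maya: 16:15–16:30, 17:15–17:45.
Jamal ∩ Maya ∩ Lars: 16:15–16:30, 17:15–17:45.
Jamal ∩ Maya ∩ Lars ∩ Hiro: 16:15–16:30.
Single common window of 15 minutes.

15 minutes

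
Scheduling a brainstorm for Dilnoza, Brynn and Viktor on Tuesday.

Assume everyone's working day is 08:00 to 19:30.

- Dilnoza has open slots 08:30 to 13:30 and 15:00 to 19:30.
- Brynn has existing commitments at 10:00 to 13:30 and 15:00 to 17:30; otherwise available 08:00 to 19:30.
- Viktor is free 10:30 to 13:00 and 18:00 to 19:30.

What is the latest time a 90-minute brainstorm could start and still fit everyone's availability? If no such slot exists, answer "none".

Brynn free within 08:00–19:30: 08:00–10:00, 13:30–15:00, 17:30–19:30.
Dilnoza ∩ Brynn: 08:30–10:00, 17:30–19:30.
Dilnoza ∩ Brynn ∩ Viktor: 18:00–19:30.
Windows ≥ 90 min: 18:00–19:30.
Latest start in the last window 18:00–19:30 is 19:30 − 90 min = 18:00.

18:00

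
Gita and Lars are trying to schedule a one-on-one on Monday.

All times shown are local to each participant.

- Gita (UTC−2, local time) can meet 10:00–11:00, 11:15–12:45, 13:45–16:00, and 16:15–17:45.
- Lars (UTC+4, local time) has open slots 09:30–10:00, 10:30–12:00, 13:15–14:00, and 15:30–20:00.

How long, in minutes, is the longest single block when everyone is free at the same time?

90 minutes

Gita → UTC: 12:00–13:00, 13:15–14:45, 15:45–18:00, 18:15–19:45.
Lars → UTC: 05:30–06:00, 06:30–08:00, 09:15–10:00, 11:30–16:00.
Gita ∩ Lars: 12:00–13:00, 13:15–14:45, 15:45–16:00.
Common window lengths: 60, 90, 15 min; longest is 90.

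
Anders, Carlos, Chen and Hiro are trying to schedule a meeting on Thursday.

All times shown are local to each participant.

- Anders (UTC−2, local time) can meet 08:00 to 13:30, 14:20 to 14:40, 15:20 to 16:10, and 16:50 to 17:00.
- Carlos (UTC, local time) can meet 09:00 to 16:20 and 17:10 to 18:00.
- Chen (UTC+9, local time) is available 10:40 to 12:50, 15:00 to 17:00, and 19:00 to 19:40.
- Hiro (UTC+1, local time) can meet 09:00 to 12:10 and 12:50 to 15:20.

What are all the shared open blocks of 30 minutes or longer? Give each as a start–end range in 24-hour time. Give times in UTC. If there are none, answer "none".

10:00–10:40

Anders → UTC: 10:00–15:30, 16:20–16:40, 17:20–18:10, 18:50–19:00.
Carlos → UTC: 09:00–16:20, 17:10–18:00.
Chen → UTC: 01:40–03:50, 06:00–08:00, 10:00–10:40.
Hiro → UTC: 08:00–11:10, 11:50–14:20.
Anders ∩ Carlos: 10:00–15:30, 17:20–18:00.
Anders ∩ Carlos ∩ Chen: 10:00–10:40.
Anders ∩ Carlos ∩ Chen ∩ Hiro: 10:00–10:40.
Windows ≥ 30 min: 10:00–10:40.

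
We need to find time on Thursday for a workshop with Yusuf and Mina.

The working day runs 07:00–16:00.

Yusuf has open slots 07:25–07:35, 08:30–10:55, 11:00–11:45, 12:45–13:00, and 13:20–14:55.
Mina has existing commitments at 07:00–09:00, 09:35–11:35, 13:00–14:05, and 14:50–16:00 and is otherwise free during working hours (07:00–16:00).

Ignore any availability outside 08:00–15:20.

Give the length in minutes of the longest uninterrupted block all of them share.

45 minutes

Mina free within 07:00–16:00: 09:00–09:35, 11:35–13:00, 14:05–14:50.
Yusuf ∩ Mina: 09:00–09:35, 11:35–11:45, 12:45–13:00, 14:05–14:50.
Restricted to 08:00–15:20: 09:00–09:35, 11:35–11:45, 12:45–13:00, 14:05–14:50.
Common window lengths: 35, 10, 15, 45 min; longest is 45.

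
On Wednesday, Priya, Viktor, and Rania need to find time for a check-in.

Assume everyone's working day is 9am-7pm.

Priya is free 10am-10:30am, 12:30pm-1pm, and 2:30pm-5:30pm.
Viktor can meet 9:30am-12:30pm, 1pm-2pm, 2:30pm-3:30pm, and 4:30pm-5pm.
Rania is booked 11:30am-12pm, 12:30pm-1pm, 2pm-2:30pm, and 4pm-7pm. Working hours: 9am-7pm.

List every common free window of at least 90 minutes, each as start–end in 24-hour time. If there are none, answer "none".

none

Rania free within 09:00–19:00: 09:00–11:30, 12:00–12:30, 13:00–14:00, 14:30–16:00.
Priya ∩ Viktor: 10:00–10:30, 14:30–15:30, 16:30–17:00.
Priya ∩ Viktor ∩ Rania: 10:00–10:30, 14:30–15:30.
Windows ≥ 90 min: (none).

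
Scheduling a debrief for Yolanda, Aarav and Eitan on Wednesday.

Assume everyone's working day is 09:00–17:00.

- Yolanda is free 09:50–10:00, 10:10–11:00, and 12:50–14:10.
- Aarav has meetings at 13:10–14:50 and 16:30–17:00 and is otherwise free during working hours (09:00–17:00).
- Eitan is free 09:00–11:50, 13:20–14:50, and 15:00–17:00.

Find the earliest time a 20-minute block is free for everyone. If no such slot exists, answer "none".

Aarav free within 09:00–17:00: 09:00–13:10, 14:50–16:30.
Yolanda ∩ Aarav: 09:50–10:00, 10:10–11:00, 12:50–13:10.
Yolanda ∩ Aarav ∩ Eitan: 09:50–10:00, 10:10–11:00.
Windows ≥ 20 min: 10:10–11:00.
Earliest such window starts at 10:10.

10:10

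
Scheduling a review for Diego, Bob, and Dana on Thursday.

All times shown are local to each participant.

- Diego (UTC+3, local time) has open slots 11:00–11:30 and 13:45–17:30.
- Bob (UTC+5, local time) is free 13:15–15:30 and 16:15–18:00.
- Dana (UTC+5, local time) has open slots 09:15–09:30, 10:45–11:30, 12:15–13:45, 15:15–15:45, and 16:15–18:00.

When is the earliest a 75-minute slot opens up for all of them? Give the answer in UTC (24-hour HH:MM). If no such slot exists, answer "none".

11:15

Diego → UTC: 08:00–08:30, 10:45–14:30.
Bob → UTC: 08:15–10:30, 11:15–13:00.
Dana → UTC: 04:15–04:30, 05:45–06:30, 07:15–08:45, 10:15–10:45, 11:15–13:00.
Diego ∩ Bob: 08:15–08:30, 11:15–13:00.
Diego ∩ Bob ∩ Dana: 08:15–08:30, 11:15–13:00.
Windows ≥ 75 min: 11:15–13:00.
Earliest such window starts at 11:15.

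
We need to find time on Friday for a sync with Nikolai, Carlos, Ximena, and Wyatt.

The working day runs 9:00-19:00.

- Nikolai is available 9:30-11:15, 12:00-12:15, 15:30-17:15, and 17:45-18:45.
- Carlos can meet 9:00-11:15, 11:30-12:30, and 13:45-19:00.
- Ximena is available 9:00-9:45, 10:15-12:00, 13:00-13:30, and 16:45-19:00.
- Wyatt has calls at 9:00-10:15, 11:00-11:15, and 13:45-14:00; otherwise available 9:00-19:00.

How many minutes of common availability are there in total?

135 minutes

Wyatt free within 09:00–19:00: 10:15–11:00, 11:15–13:45, 14:00–19:00.
Nikolai ∩ Carlos: 09:30–11:15, 12:00–12:15, 15:30–17:15, 17:45–18:45.
Nikolai ∩ Carlos ∩ Ximena: 09:30–09:45, 10:15–11:15, 16:45–17:15, 17:45–18:45.
Nikolai ∩ Carlos ∩ Ximena ∩ Wyatt: 10:15–11:00, 16:45–17:15, 17:45–18:45.
Total common minutes: 45 + 30 + 60 = 135.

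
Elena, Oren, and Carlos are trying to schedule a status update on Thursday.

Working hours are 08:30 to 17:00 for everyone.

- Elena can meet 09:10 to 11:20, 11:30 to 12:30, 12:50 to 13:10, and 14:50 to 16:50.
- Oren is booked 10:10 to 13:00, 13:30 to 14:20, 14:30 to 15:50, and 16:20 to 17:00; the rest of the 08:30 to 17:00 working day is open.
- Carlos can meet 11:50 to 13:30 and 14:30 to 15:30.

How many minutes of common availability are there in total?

Oren free within 08:30–17:00: 08:30–10:10, 13:00–13:30, 14:20–14:30, 15:50–16:20.
Elena ∩ Oren: 09:10–10:10, 13:00–13:10, 15:50–16:20.
Elena ∩ Oren ∩ Carlos: 13:00–13:10.
Total common minutes: 10.

10 minutes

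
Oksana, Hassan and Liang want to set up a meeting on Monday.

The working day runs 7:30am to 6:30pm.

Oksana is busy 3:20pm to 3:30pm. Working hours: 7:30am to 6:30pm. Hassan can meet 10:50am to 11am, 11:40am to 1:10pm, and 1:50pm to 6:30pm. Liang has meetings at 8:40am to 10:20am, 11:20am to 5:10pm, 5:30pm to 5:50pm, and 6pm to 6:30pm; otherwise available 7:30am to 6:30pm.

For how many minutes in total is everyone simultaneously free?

Oksana free within 07:30–18:30: 07:30–15:20, 15:30–18:30.
Liang free within 07:30–18:30: 07:30–08:40, 10:20–11:20, 17:10–17:30, 17:50–18:00.
Oksana ∩ Hassan: 10:50–11:00, 11:40–13:10, 13:50–15:20, 15:30–18:30.
Oksana ∩ Hassan ∩ Liang: 10:50–11:00, 17:10–17:30, 17:50–18:00.
Total common minutes: 10 + 20 + 10 = 40.

40 minutes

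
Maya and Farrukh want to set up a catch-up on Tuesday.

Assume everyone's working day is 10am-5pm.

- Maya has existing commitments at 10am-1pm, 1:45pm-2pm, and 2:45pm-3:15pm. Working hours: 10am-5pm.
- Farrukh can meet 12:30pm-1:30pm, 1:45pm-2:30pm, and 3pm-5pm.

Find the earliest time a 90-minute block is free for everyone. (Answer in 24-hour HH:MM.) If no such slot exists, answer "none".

15:15

Maya free within 10:00–17:00: 13:00–13:45, 14:00–14:45, 15:15–17:00.
Maya ∩ Farrukh: 13:00–13:30, 14:00–14:30, 15:15–17:00.
Windows ≥ 90 min: 15:15–17:00.
Earliest such window starts at 15:15.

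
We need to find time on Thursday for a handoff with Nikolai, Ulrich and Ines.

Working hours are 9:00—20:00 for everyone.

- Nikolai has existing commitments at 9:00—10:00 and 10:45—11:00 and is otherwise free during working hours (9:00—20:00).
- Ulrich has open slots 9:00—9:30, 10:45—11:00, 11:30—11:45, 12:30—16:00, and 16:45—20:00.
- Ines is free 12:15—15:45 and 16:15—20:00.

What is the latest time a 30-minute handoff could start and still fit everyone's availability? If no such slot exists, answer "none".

19:30

Nikolai free within 09:00–20:00: 10:00–10:45, 11:00–20:00.
Nikolai ∩ Ulrich: 11:30–11:45, 12:30–16:00, 16:45–20:00.
Nikolai ∩ Ulrich ∩ Ines: 12:30–15:45, 16:45–20:00.
Windows ≥ 30 min: 12:30–15:45, 16:45–20:00.
Latest start in the last window 16:45–20:00 is 20:00 − 30 min = 19:30.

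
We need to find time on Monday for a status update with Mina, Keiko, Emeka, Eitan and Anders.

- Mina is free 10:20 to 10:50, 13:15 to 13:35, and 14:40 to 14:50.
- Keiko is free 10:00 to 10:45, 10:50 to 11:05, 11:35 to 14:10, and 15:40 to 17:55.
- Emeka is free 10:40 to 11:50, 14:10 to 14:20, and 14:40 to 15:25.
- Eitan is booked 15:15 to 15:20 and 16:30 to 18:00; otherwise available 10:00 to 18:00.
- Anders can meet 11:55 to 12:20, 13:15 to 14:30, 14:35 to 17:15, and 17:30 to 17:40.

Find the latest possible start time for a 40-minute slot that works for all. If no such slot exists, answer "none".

Eitan free within 10:00–18:00: 10:00–15:15, 15:20–16:30.
Mina ∩ Keiko: 10:20–10:45, 13:15–13:35.
Mina ∩ Keiko ∩ Emeka: 10:40–10:45.
Mina ∩ Keiko ∩ Emeka ∩ Eitan: 10:40–10:45.
Mina ∩ Keiko ∩ Emeka ∩ Eitan ∩ Anders: (none).
Windows ≥ 40 min: (none).

none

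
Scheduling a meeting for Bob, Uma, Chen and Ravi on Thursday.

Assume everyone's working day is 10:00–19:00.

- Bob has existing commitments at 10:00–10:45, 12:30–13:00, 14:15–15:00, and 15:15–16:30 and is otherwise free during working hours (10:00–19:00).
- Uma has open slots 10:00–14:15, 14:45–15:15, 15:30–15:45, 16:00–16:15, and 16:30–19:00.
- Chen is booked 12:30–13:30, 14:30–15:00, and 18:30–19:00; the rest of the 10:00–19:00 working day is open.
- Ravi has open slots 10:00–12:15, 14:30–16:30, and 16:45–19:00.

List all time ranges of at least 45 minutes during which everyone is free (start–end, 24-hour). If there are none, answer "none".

10:45–12:15, 16:45–18:30

Bob free within 10:00–19:00: 10:45–12:30, 13:00–14:15, 15:00–15:15, 16:30–19:00.
Chen free within 10:00–19:00: 10:00–12:30, 13:30–14:30, 15:00–18:30.
Bob ∩ Uma: 10:45–12:30, 13:00–14:15, 15:00–15:15, 16:30–19:00.
Bob ∩ Uma ∩ Chen: 10:45–12:30, 13:30–14:15, 15:00–15:15, 16:30–18:30.
Bob ∩ Uma ∩ Chen ∩ Ravi: 10:45–12:15, 15:00–15:15, 16:45–18:30.
Windows ≥ 45 min: 10:45–12:15, 16:45–18:30.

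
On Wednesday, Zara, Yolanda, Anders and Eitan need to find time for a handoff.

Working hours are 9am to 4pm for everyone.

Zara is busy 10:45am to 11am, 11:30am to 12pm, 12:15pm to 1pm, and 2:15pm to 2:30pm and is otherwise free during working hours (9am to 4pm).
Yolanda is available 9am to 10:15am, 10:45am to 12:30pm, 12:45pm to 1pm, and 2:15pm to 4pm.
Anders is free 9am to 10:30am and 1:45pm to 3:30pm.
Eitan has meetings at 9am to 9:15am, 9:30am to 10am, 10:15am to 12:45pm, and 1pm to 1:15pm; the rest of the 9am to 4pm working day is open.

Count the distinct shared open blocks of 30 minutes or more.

1

Zara free within 09:00–16:00: 09:00–10:45, 11:00–11:30, 12:00–12:15, 13:00–14:15, 14:30–16:00.
Eitan free within 09:00–16:00: 09:15–09:30, 10:00–10:15, 12:45–13:00, 13:15–16:00.
Zara ∩ Yolanda: 09:00–10:15, 11:00–11:30, 12:00–12:15, 14:30–16:00.
Zara ∩ Yolanda ∩ Anders: 09:00–10:15, 14:30–15:30.
Zara ∩ Yolanda ∩ Anders ∩ Eitan: 09:15–09:30, 10:00–10:15, 14:30–15:30.
Windows ≥ 30 min: 14:30–15:30.
That's 1 window.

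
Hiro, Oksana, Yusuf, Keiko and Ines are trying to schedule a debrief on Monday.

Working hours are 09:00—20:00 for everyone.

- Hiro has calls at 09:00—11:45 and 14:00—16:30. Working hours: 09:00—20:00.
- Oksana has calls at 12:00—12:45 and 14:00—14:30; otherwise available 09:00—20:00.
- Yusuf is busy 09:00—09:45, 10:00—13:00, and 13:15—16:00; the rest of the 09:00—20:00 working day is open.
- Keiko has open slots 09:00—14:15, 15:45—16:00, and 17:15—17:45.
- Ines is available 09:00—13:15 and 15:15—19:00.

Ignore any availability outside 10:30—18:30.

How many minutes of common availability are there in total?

Hiro free within 09:00–20:00: 11:45–14:00, 16:30–20:00.
Oksana free within 09:00–20:00: 09:00–12:00, 12:45–14:00, 14:30–20:00.
Yusuf free within 09:00–20:00: 09:45–10:00, 13:00–13:15, 16:00–20:00.
Hiro ∩ Oksana: 11:45–12:00, 12:45–14:00, 16:30–20:00.
Hiro ∩ Oksana ∩ Yusuf: 13:00–13:15, 16:30–20:00.
Hiro ∩ Oksana ∩ Yusuf ∩ Keiko: 13:00–13:15, 17:15–17:45.
Hiro ∩ Oksana ∩ Yusuf ∩ Keiko ∩ Ines: 13:00–13:15, 17:15–17:45.
Restricted to 10:30–18:30: 13:00–13:15, 17:15–17:45.
Total common minutes: 15 + 30 = 45.

45 minutes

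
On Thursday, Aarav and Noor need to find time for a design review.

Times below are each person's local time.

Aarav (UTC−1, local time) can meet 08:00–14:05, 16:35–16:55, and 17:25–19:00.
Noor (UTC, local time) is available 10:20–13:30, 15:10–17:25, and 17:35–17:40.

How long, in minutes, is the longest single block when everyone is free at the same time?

190 minutes

Aarav → UTC: 09:00–15:05, 17:35–17:55, 18:25–20:00.
Noor → UTC: 10:20–13:30, 15:10–17:25, 17:35–17:40.
Aarav ∩ Noor: 10:20–13:30, 17:35–17:40.
Common window lengths: 190, 5 min; longest is 190.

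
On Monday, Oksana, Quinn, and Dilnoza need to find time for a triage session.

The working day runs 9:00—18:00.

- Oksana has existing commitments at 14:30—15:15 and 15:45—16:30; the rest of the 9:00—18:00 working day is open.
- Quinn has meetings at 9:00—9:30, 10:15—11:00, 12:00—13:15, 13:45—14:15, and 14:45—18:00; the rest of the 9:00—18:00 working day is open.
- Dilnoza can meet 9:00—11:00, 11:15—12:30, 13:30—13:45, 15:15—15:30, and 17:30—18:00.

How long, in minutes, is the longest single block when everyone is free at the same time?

45 minutes

Oksana free within 09:00–18:00: 09:00–14:30, 15:15–15:45, 16:30–18:00.
Quinn free within 09:00–18:00: 09:30–10:15, 11:00–12:00, 13:15–13:45, 14:15–14:45.
Oksana ∩ Quinn: 09:30–10:15, 11:00–12:00, 13:15–13:45, 14:15–14:30.
Oksana ∩ Quinn ∩ Dilnoza: 09:30–10:15, 11:15–12:00, 13:30–13:45.
Common window lengths: 45, 45, 15 min; longest is 45.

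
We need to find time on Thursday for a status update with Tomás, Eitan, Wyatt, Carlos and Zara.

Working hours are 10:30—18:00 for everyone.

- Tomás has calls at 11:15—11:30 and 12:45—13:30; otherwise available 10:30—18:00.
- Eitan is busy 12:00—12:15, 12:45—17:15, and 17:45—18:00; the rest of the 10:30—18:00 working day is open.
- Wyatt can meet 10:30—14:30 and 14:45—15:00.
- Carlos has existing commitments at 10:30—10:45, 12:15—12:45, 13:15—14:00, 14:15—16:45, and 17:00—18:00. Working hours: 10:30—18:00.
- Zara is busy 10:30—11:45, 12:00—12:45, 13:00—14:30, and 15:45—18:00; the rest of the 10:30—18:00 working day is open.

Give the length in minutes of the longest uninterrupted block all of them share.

15 minutes

Tomás free within 10:30–18:00: 10:30–11:15, 11:30–12:45, 13:30–18:00.
Eitan free within 10:30–18:00: 10:30–12:00, 12:15–12:45, 17:15–17:45.
Carlos free within 10:30–18:00: 10:45–12:15, 12:45–13:15, 14:00–14:15, 16:45–17:00.
Zara free within 10:30–18:00: 11:45–12:00, 12:45–13:00, 14:30–15:45.
Tomás ∩ Eitan: 10:30–11:15, 11:30–12:00, 12:15–12:45, 17:15–17:45.
Tomás ∩ Eitan ∩ Wyatt: 10:30–11:15, 11:30–12:00, 12:15–12:45.
Tomás ∩ Eitan ∩ Wyatt ∩ Carlos: 10:45–11:15, 11:30–12:00.
Tomás ∩ Eitan ∩ Wyatt ∩ Carlos ∩ Zara: 11:45–12:00.
Single common window of 15 minutes.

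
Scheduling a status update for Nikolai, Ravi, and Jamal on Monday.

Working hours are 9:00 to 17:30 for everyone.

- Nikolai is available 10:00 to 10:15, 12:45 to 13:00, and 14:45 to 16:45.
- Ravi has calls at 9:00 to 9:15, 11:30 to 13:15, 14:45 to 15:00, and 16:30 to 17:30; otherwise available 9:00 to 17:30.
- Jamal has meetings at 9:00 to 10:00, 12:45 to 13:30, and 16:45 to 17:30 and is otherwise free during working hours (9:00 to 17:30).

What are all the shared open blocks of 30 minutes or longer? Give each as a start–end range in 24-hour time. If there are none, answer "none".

15:00–16:30

Ravi free within 09:00–17:30: 09:15–11:30, 13:15–14:45, 15:00–16:30.
Jamal free within 09:00–17:30: 10:00–12:45, 13:30–16:45.
Nikolai ∩ Ravi: 10:00–10:15, 15:00–16:30.
Nikolai ∩ Ravi ∩ Jamal: 10:00–10:15, 15:00–16:30.
Windows ≥ 30 min: 15:00–16:30.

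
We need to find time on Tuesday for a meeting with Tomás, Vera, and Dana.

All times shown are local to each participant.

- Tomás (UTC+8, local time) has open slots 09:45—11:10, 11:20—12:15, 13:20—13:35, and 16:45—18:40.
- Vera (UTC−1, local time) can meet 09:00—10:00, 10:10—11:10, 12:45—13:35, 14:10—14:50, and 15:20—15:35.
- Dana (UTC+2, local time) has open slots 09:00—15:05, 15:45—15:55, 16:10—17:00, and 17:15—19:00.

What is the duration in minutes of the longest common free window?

40 minutes

Tomás → UTC: 01:45–03:10, 03:20–04:15, 05:20–05:35, 08:45–10:40.
Vera → UTC: 10:00–11:00, 11:10–12:10, 13:45–14:35, 15:10–15:50, 16:20–16:35.
Dana → UTC: 07:00–13:05, 13:45–13:55, 14:10–15:00, 15:15–17:00.
Tomás ∩ Vera: 10:00–10:40.
Tomás ∩ Vera ∩ Dana: 10:00–10:40.
Single common window of 40 minutes.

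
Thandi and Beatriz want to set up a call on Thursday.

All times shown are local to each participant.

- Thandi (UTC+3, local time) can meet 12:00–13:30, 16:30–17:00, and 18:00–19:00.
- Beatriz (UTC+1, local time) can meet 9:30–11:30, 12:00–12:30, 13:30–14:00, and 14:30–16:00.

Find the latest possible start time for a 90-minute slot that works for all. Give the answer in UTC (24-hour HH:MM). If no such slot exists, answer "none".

09:00

Thandi → UTC: 09:00–10:30, 13:30–14:00, 15:00–16:00.
Beatriz → UTC: 08:30–10:30, 11:00–11:30, 12:30–13:00, 13:30–15:00.
Thandi ∩ Beatriz: 09:00–10:30, 13:30–14:00.
Windows ≥ 90 min: 09:00–10:30.
Latest start in the last window 09:00–10:30 is 10:30 − 90 min = 09:00.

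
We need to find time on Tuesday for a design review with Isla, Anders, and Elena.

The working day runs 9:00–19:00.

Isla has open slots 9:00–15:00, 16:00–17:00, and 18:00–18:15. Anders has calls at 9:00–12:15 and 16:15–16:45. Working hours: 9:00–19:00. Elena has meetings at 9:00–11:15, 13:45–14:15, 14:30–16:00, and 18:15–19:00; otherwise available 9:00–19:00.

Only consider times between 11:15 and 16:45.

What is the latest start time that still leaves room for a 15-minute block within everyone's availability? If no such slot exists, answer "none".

Anders free within 09:00–19:00: 12:15–16:15, 16:45–19:00.
Elena free within 09:00–19:00: 11:15–13:45, 14:15–14:30, 16:00–18:15.
Isla ∩ Anders: 12:15–15:00, 16:00–16:15, 16:45–17:00, 18:00–18:15.
Isla ∩ Anders ∩ Elena: 12:15–13:45, 14:15–14:30, 16:00–16:15, 16:45–17:00, 18:00–18:15.
Restricted to 11:15–16:45: 12:15–13:45, 14:15–14:30, 16:00–16:15.
Windows ≥ 15 min: 12:15–13:45, 14:15–14:30, 16:00–16:15.
Latest start in the last window 16:00–16:15 is 16:15 − 15 min = 16:00.

16:00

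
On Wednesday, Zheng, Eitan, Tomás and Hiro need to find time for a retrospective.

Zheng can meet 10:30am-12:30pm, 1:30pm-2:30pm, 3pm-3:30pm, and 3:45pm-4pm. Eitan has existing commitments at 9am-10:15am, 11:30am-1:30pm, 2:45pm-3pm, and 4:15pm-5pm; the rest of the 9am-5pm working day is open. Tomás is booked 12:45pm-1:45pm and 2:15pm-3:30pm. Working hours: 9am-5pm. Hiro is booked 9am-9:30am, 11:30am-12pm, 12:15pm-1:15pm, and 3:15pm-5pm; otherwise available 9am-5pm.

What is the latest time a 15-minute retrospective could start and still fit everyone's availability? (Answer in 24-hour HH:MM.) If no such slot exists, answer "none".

14:00

Eitan free within 09:00–17:00: 10:15–11:30, 13:30–14:45, 15:00–16:15.
Tomás free within 09:00–17:00: 09:00–12:45, 13:45–14:15, 15:30–17:00.
Hiro free within 09:00–17:00: 09:30–11:30, 12:00–12:15, 13:15–15:15.
Zheng ∩ Eitan: 10:30–11:30, 13:30–14:30, 15:00–15:30, 15:45–16:00.
Zheng ∩ Eitan ∩ Tomás: 10:30–11:30, 13:45–14:15, 15:45–16:00.
Zheng ∩ Eitan ∩ Tomás ∩ Hiro: 10:30–11:30, 13:45–14:15.
Windows ≥ 15 min: 10:30–11:30, 13:45–14:15.
Latest start in the last window 13:45–14:15 is 14:15 − 15 min = 14:00.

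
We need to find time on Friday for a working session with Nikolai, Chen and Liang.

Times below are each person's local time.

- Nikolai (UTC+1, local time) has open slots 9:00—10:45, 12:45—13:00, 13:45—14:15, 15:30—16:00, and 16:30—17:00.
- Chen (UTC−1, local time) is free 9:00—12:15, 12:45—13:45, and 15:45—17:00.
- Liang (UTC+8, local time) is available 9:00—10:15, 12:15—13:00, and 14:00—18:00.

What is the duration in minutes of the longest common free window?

0 minutes

Nikolai → UTC: 08:00–09:45, 11:45–12:00, 12:45–13:15, 14:30–15:00, 15:30–16:00.
Chen → UTC: 10:00–13:15, 13:45–14:45, 16:45–18:00.
Liang → UTC: 01:00–02:15, 04:15–05:00, 06:00–10:00.
Nikolai ∩ Chen: 11:45–12:00, 12:45–13:15, 14:30–14:45.
Nikolai ∩ Chen ∩ Liang: (none).
No common window.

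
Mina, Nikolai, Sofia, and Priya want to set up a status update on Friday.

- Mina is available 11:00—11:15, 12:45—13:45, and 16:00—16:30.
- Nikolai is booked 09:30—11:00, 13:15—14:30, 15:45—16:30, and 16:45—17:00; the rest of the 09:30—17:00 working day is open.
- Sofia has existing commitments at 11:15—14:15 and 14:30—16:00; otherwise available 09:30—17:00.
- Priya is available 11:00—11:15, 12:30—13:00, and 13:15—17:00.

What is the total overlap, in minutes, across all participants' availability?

15 minutes

Nikolai free within 09:30–17:00: 11:00–13:15, 14:30–15:45, 16:30–16:45.
Sofia free within 09:30–17:00: 09:30–11:15, 14:15–14:30, 16:00–17:00.
Mina ∩ Nikolai: 11:00–11:15, 12:45–13:15.
Mina ∩ Nikolai ∩ Sofia: 11:00–11:15.
Mina ∩ Nikolai ∩ Sofia ∩ Priya: 11:00–11:15.
Total common minutes: 15.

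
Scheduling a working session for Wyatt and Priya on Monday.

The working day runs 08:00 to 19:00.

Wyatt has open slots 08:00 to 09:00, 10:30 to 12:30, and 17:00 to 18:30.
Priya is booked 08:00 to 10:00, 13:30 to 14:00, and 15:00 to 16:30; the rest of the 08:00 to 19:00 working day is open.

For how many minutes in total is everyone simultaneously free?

210 minutes

Priya free within 08:00–19:00: 10:00–13:30, 14:00–15:00, 16:30–19:00.
Wyatt ∩ Priya: 10:30–12:30, 17:00–18:30.
Total common minutes: 120 + 90 = 210.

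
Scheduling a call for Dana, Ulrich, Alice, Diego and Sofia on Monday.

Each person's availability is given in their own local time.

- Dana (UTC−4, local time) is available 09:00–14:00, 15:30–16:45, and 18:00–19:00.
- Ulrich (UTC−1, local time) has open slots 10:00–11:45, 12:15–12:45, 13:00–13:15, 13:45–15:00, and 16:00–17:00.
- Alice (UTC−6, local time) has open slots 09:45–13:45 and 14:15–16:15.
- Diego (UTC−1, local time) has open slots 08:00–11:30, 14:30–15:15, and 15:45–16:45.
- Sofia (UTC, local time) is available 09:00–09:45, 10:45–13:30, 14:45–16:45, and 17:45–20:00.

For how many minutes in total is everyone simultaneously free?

Dana → UTC: 13:00–18:00, 19:30–20:45, 22:00–23:00.
Ulrich → UTC: 11:00–12:45, 13:15–13:45, 14:00–14:15, 14:45–16:00, 17:00–18:00.
Alice → UTC: 15:45–19:45, 20:15–22:15.
Diego → UTC: 09:00–12:30, 15:30–16:15, 16:45–17:45.
Sofia → UTC: 09:00–09:45, 10:45–13:30, 14:45–16:45, 17:45–20:00.
Dana ∩ Ulrich: 13:15–13:45, 14:00–14:15, 14:45–16:00, 17:00–18:00.
Dana ∩ Ulrich ∩ Alice: 15:45–16:00, 17:00–18:00.
Dana ∩ Ulrich ∩ Alice ∩ Diego: 15:45–16:00, 17:00–17:45.
Dana ∩ Ulrich ∩ Alice ∩ Diego ∩ Sofia: 15:45–16:00.
Total common minutes: 15.

15 minutes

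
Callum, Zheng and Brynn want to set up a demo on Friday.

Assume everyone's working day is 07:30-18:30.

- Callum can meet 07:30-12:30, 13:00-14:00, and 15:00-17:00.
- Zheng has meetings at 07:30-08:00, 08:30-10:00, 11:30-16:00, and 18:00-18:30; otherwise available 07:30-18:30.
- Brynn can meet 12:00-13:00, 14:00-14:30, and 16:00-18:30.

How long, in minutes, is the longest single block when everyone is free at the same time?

Zheng free within 07:30–18:30: 08:00–08:30, 10:00–11:30, 16:00–18:00.
Callum ∩ Zheng: 08:00–08:30, 10:00–11:30, 16:00–17:00.
Callum ∩ Zheng ∩ Brynn: 16:00–17:00.
Single common window of 60 minutes.

60 minutes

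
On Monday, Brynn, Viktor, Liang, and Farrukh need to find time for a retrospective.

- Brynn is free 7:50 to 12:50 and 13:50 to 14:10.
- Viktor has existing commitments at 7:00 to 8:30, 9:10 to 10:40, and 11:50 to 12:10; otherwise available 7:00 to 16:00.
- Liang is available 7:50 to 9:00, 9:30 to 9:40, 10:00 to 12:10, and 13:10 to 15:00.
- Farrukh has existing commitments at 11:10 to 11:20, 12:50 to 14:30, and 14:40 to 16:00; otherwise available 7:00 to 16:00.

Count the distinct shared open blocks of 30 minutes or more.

Viktor free within 07:00–16:00: 08:30–09:10, 10:40–11:50, 12:10–16:00.
Farrukh free within 07:00–16:00: 07:00–11:10, 11:20–12:50, 14:30–14:40.
Brynn ∩ Viktor: 08:30–09:10, 10:40–11:50, 12:10–12:50, 13:50–14:10.
Brynn ∩ Viktor ∩ Liang: 08:30–09:00, 10:40–11:50, 13:50–14:10.
Brynn ∩ Viktor ∩ Liang ∩ Farrukh: 08:30–09:00, 10:40–11:10, 11:20–11:50.
Windows ≥ 30 min: 08:30–09:00, 10:40–11:10, 11:20–11:50.
That's 3 windows.

3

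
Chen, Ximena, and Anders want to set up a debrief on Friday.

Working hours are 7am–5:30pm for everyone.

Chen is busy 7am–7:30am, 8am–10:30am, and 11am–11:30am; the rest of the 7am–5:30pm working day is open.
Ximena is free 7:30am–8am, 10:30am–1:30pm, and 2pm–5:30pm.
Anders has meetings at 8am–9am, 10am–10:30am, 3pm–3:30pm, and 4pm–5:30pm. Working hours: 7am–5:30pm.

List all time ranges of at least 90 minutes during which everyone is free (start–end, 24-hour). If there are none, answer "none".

Chen free within 07:00–17:30: 07:30–08:00, 10:30–11:00, 11:30–17:30.
Anders free within 07:00–17:30: 07:00–08:00, 09:00–10:00, 10:30–15:00, 15:30–16:00.
Chen ∩ Ximena: 07:30–08:00, 10:30–11:00, 11:30–13:30, 14:00–17:30.
Chen ∩ Ximena ∩ Anders: 07:30–08:00, 10:30–11:00, 11:30–13:30, 14:00–15:00, 15:30–16:00.
Windows ≥ 90 min: 11:30–13:30.

11:30–13:30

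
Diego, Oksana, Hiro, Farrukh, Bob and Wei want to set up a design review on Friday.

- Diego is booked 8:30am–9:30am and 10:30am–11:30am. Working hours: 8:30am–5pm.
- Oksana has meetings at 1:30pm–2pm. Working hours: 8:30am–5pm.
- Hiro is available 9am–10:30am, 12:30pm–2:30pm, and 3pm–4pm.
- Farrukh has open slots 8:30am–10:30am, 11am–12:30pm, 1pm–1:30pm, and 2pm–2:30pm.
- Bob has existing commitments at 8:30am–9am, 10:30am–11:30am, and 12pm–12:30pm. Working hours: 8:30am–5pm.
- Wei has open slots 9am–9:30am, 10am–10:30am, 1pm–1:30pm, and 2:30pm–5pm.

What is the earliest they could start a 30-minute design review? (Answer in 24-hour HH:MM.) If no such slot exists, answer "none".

Diego free within 08:30–17:00: 09:30–10:30, 11:30–17:00.
Oksana free within 08:30–17:00: 08:30–13:30, 14:00–17:00.
Bob free within 08:30–17:00: 09:00–10:30, 11:30–12:00, 12:30–17:00.
Diego ∩ Oksana: 09:30–10:30, 11:30–13:30, 14:00–17:00.
Diego ∩ Oksana ∩ Hiro: 09:30–10:30, 12:30–13:30, 14:00–14:30, 15:00–16:00.
Diego ∩ Oksana ∩ Hiro ∩ Farrukh: 09:30–10:30, 13:00–13:30, 14:00–14:30.
Diego ∩ Oksana ∩ Hiro ∩ Farrukh ∩ Bob: 09:30–10:30, 13:00–13:30, 14:00–14:30.
Diego ∩ Oksana ∩ Hiro ∩ Farrukh ∩ Bob ∩ Wei: 10:00–10:30, 13:00–13:30.
Windows ≥ 30 min: 10:00–10:30, 13:00–13:30.
Earliest such window starts at 10:00.

10:00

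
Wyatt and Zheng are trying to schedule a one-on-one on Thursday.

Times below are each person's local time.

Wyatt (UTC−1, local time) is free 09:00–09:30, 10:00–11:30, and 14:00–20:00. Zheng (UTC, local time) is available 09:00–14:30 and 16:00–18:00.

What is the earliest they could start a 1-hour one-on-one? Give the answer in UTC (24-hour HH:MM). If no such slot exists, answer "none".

11:00

Wyatt → UTC: 10:00–10:30, 11:00–12:30, 15:00–21:00.
Zheng → UTC: 09:00–14:30, 16:00–18:00.
Wyatt ∩ Zheng: 10:00–10:30, 11:00–12:30, 16:00–18:00.
Windows ≥ 60 min: 11:00–12:30, 16:00–18:00.
Earliest such window starts at 11:00.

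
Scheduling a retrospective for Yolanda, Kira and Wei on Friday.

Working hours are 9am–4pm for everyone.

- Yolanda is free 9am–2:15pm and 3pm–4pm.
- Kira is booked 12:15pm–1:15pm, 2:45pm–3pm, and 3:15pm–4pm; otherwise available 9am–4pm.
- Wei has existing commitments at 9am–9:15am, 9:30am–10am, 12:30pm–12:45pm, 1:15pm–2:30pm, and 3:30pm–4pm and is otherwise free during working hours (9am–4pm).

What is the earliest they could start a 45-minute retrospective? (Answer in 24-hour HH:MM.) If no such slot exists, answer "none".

Kira free within 09:00–16:00: 09:00–12:15, 13:15–14:45, 15:00–15:15.
Wei free within 09:00–16:00: 09:15–09:30, 10:00–12:30, 12:45–13:15, 14:30–15:30.
Yolanda ∩ Kira: 09:00–12:15, 13:15–14:15, 15:00–15:15.
Yolanda ∩ Kira ∩ Wei: 09:15–09:30, 10:00–12:15, 15:00–15:15.
Windows ≥ 45 min: 10:00–12:15.
Earliest such window starts at 10:00.

10:00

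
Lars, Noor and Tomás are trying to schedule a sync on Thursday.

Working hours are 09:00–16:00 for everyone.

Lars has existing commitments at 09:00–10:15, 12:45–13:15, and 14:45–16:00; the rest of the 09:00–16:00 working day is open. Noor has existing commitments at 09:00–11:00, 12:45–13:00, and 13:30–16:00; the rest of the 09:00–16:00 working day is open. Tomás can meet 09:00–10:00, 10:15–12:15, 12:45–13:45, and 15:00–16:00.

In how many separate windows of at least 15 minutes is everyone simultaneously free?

Lars free within 09:00–16:00: 10:15–12:45, 13:15–14:45.
Noor free within 09:00–16:00: 11:00–12:45, 13:00–13:30.
Lars ∩ Noor: 11:00–12:45, 13:15–13:30.
Lars ∩ Noor ∩ Tomás: 11:00–12:15, 13:15–13:30.
Windows ≥ 15 min: 11:00–12:15, 13:15–13:30.
That's 2 windows.

2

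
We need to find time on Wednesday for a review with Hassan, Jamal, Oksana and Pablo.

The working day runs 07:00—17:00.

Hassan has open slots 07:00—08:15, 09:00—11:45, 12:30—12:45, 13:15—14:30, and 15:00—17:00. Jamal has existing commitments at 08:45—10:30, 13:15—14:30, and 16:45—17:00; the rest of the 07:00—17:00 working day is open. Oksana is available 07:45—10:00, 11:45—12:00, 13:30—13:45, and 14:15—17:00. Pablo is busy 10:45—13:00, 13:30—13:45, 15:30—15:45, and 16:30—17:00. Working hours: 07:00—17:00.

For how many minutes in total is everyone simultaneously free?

105 minutes

Jamal free within 07:00–17:00: 07:00–08:45, 10:30–13:15, 14:30–16:45.
Pablo free within 07:00–17:00: 07:00–10:45, 13:00–13:30, 13:45–15:30, 15:45–16:30.
Hassan ∩ Jamal: 07:00–08:15, 10:30–11:45, 12:30–12:45, 15:00–16:45.
Hassan ∩ Jamal ∩ Oksana: 07:45–08:15, 15:00–16:45.
Hassan ∩ Jamal ∩ Oksana ∩ Pablo: 07:45–08:15, 15:00–15:30, 15:45–16:30.
Total common minutes: 30 + 30 + 45 = 105.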